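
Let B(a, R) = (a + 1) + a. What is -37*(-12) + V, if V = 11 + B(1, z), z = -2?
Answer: 458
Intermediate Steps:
B(a, R) = 1 + 2*a (B(a, R) = (1 + a) + a = 1 + 2*a)
V = 14 (V = 11 + (1 + 2*1) = 11 + (1 + 2) = 11 + 3 = 14)
-37*(-12) + V = -37*(-12) + 14 = 444 + 14 = 458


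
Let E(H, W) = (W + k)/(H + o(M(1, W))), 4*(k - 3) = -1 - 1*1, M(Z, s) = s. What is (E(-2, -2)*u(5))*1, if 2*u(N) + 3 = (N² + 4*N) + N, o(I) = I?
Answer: -47/16 ≈ -2.9375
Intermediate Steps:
k = 5/2 (k = 3 + (-1 - 1*1)/4 = 3 + (-1 - 1)/4 = 3 + (¼)*(-2) = 3 - ½ = 5/2 ≈ 2.5000)
u(N) = -3/2 + N²/2 + 5*N/2 (u(N) = -3/2 + ((N² + 4*N) + N)/2 = -3/2 + (N² + 5*N)/2 = -3/2 + (N²/2 + 5*N/2) = -3/2 + N²/2 + 5*N/2)
E(H, W) = (5/2 + W)/(H + W) (E(H, W) = (W + 5/2)/(H + W) = (5/2 + W)/(H + W))
(E(-2, -2)*u(5))*1 = (((5/2 - 2)/(-2 - 2))*(-3/2 + (½)*5² + (5/2)*5))*1 = (((½)/(-4))*(-3/2 + (½)*25 + 25/2))*1 = ((-¼*½)*(-3/2 + 25/2 + 25/2))*1 = -⅛*47/2*1 = -47/16*1 = -47/16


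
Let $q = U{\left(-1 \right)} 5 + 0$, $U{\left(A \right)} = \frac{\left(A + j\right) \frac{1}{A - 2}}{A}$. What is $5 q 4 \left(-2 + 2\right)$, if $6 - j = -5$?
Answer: $0$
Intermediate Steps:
$j = 11$ ($j = 6 - -5 = 6 + 5 = 11$)
$U{\left(A \right)} = \frac{11 + A}{A \left(-2 + A\right)}$ ($U{\left(A \right)} = \frac{\left(A + 11\right) \frac{1}{A - 2}}{A} = \frac{\left(11 + A\right) \frac{1}{-2 + A}}{A} = \frac{\frac{1}{-2 + A} \left(11 + A\right)}{A} = \frac{11 + A}{A \left(-2 + A\right)}$)
$q = \frac{50}{3}$ ($q = \frac{11 - 1}{\left(-1\right) \left(-2 - 1\right)} 5 + 0 = \left(-1\right) \frac{1}{-3} \cdot 10 \cdot 5 + 0 = \left(-1\right) \left(- \frac{1}{3}\right) 10 \cdot 5 + 0 = \frac{10}{3} \cdot 5 + 0 = \frac{50}{3} + 0 = \frac{50}{3} \approx 16.667$)
$5 q 4 \left(-2 + 2\right) = 5 \cdot \frac{50}{3} \cdot 4 \left(-2 + 2\right) = \frac{250 \cdot 4 \cdot 0}{3} = \frac{250}{3} \cdot 0 = 0$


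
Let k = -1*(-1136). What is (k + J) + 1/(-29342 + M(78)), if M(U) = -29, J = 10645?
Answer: 346019750/29371 ≈ 11781.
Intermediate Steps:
k = 1136
(k + J) + 1/(-29342 + M(78)) = (1136 + 10645) + 1/(-29342 - 29) = 11781 + 1/(-29371) = 11781 - 1/29371 = 346019750/29371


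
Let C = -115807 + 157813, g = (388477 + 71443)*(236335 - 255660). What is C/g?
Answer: -21003/4443977000 ≈ -4.7262e-6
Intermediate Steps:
g = -8887954000 (g = 459920*(-19325) = -8887954000)
C = 42006
C/g = 42006/(-8887954000) = 42006*(-1/8887954000) = -21003/4443977000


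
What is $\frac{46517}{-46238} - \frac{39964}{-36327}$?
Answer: $\frac{158032373}{1679687826} \approx 0.094084$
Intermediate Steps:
$\frac{46517}{-46238} - \frac{39964}{-36327} = 46517 \left(- \frac{1}{46238}\right) - - \frac{39964}{36327} = - \frac{46517}{46238} + \frac{39964}{36327} = \frac{158032373}{1679687826}$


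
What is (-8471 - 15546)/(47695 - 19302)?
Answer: -24017/28393 ≈ -0.84588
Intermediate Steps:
(-8471 - 15546)/(47695 - 19302) = -24017/28393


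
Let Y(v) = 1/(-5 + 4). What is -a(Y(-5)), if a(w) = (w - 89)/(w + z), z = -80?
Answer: -10/9 ≈ -1.1111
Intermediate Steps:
Y(v) = -1 (Y(v) = 1/(-1) = -1)
a(w) = (-89 + w)/(-80 + w) (a(w) = (w - 89)/(w - 80) = (-89 + w)/(-80 + w))
-a(Y(-5)) = -(-89 - 1)/(-80 - 1) = -(-90)/(-81) = -(-1)*(-90)/81 = -1*10/9 = -10/9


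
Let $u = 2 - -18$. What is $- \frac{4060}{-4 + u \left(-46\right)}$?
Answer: $\frac{145}{33} \approx 4.3939$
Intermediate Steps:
$u = 20$ ($u = 2 + 18 = 20$)
$- \frac{4060}{-4 + u \left(-46\right)} = - \frac{4060}{-4 + 20 \left(-46\right)} = - \frac{4060}{-4 - 920} = - \frac{4060}{-924} = \left(-4060\right) \left(- \frac{1}{924}\right) = \frac{145}{33}$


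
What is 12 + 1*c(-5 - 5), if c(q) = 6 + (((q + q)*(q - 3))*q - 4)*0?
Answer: 18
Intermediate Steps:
c(q) = 6 (c(q) = 6 + (((2*q)*(-3 + q))*q - 4)*0 = 6 + ((2*q*(-3 + q))*q - 4)*0 = 6 + (2*q**2*(-3 + q) - 4)*0 = 6 + (-4 + 2*q**2*(-3 + q))*0 = 6 + 0 = 6)
12 + 1*c(-5 - 5) = 12 + 1*6 = 12 + 6 = 18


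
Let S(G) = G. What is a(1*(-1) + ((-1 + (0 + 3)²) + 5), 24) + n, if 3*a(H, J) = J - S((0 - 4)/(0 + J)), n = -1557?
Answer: -27881/18 ≈ -1548.9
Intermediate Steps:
a(H, J) = J/3 + 4/(3*J) (a(H, J) = (J - (0 - 4)/(0 + J))/3 = (J - (-4)/J)/3 = (J + 4/J)/3 = J/3 + 4/(3*J))
a(1*(-1) + ((-1 + (0 + 3)²) + 5), 24) + n = (⅓)*(4 + 24²)/24 - 1557 = (⅓)*(1/24)*(4 + 576) - 1557 = (⅓)*(1/24)*580 - 1557 = 145/18 - 1557 = -27881/18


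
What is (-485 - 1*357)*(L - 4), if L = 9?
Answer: -4210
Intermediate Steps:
(-485 - 1*357)*(L - 4) = (-485 - 1*357)*(9 - 4) = (-485 - 357)*5 = -842*5 = -4210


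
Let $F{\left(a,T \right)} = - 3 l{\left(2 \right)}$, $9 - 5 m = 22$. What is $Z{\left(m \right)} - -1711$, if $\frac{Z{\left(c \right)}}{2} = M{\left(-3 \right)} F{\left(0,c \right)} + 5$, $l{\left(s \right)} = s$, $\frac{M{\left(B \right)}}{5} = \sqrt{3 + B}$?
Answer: $1721$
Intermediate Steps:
$M{\left(B \right)} = 5 \sqrt{3 + B}$
$m = - \frac{13}{5}$ ($m = \frac{9}{5} - \frac{22}{5} = - \frac{13}{5} \approx -2.6$)
$F{\left(a,T \right)} = -6$ ($F{\left(a,T \right)} = \left(-3\right) 2 = -6$)
$Z{\left(c \right)} = 10$ ($Z{\left(c \right)} = 2 \left(5 \sqrt{3 - 3} \left(-6\right) + 5\right) = 2 \left(5 \sqrt{0} \left(-6\right) + 5\right) = 2 \left(5 \cdot 0 \left(-6\right) + 5\right) = 2 \left(0 \left(-6\right) + 5\right) = 2 \left(0 + 5\right) = 2 \cdot 5 = 10$)
$Z{\left(m \right)} - -1711 = 10 - -1711 = 10 + 1711 = 1721$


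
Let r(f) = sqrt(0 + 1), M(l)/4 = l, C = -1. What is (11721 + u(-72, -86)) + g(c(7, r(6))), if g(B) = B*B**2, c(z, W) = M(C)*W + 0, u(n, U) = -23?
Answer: 11634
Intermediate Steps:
M(l) = 4*l
r(f) = 1 (r(f) = sqrt(1) = 1)
c(z, W) = -4*W (c(z, W) = (4*(-1))*W + 0 = -4*W + 0 = -4*W)
g(B) = B**3
(11721 + u(-72, -86)) + g(c(7, r(6))) = (11721 - 23) + (-4*1)**3 = 11698 + (-4)**3 = 11698 - 64 = 11634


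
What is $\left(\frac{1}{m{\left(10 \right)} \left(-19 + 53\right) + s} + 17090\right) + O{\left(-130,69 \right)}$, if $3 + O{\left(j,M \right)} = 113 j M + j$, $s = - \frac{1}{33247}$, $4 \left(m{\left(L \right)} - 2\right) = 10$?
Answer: $- \frac{5069764480623}{5086790} \approx -9.9665 \cdot 10^{5}$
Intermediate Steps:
$m{\left(L \right)} = \frac{9}{2}$ ($m{\left(L \right)} = 2 + \frac{1}{4} \cdot 10 = 2 + \frac{5}{2} = \frac{9}{2}$)
$s = - \frac{1}{33247}$ ($s = \left(-1\right) \frac{1}{33247} = - \frac{1}{33247} \approx -3.0078 \cdot 10^{-5}$)
$O{\left(j,M \right)} = -3 + j + 113 M j$ ($O{\left(j,M \right)} = -3 + \left(113 j M + j\right) = -3 + \left(113 M j + j\right) = -3 + \left(j + 113 M j\right) = -3 + j + 113 M j$)
$\left(\frac{1}{m{\left(10 \right)} \left(-19 + 53\right) + s} + 17090\right) + O{\left(-130,69 \right)} = \left(\frac{1}{\frac{9 \left(-19 + 53\right)}{2} - \frac{1}{33247}} + 17090\right) - \left(133 + 1013610\right) = \left(\frac{1}{\frac{9}{2} \cdot 34 - \frac{1}{33247}} + 17090\right) - 1013743 = \left(\frac{1}{153 - \frac{1}{33247}} + 17090\right) - 1013743 = \left(\frac{1}{\frac{5086790}{33247}} + 17090\right) - 1013743 = \left(\frac{33247}{5086790} + 17090\right) - 1013743 = \frac{86933274347}{5086790} - 1013743 = - \frac{5069764480623}{5086790}$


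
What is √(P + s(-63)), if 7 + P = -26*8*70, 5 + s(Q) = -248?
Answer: 2*I*√3705 ≈ 121.74*I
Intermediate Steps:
s(Q) = -253 (s(Q) = -5 - 248 = -253)
P = -14567 (P = -7 - 26*8*70 = -7 - 208*70 = -7 - 14560 = -14567)
√(P + s(-63)) = √(-14567 - 253) = √(-14820) = 2*I*√3705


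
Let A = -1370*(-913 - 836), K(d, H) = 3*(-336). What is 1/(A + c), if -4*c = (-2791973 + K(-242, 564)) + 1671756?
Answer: 4/10705745 ≈ 3.7363e-7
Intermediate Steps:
K(d, H) = -1008
A = 2396130 (A = -1370*(-1749) = 2396130)
c = 1121225/4 (c = -((-2791973 - 1008) + 1671756)/4 = -(-2792981 + 1671756)/4 = -¼*(-1121225) = 1121225/4 ≈ 2.8031e+5)
1/(A + c) = 1/(2396130 + 1121225/4) = 1/(10705745/4) = 4/10705745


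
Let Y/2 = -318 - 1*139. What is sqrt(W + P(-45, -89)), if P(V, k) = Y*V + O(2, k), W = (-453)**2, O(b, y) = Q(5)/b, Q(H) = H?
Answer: sqrt(985366)/2 ≈ 496.33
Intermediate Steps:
O(b, y) = 5/b
W = 205209
Y = -914 (Y = 2*(-318 - 1*139) = 2*(-318 - 139) = 2*(-457) = -914)
P(V, k) = 5/2 - 914*V (P(V, k) = -914*V + 5/2 = 5/2 - 914*V)
sqrt(W + P(-45, -89)) = sqrt(205209 + (5/2 - 914*(-45))) = sqrt(205209 + (5/2 + 41130)) = sqrt(205209 + 82265/2) = sqrt(492683/2) = sqrt(985366)/2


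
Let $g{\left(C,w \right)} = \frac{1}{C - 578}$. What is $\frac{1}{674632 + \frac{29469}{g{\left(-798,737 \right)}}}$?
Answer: $- \frac{1}{39874712} \approx -2.5079 \cdot 10^{-8}$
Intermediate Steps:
$g{\left(C,w \right)} = \frac{1}{-578 + C}$
$\frac{1}{674632 + \frac{29469}{g{\left(-798,737 \right)}}} = \frac{1}{674632 + \frac{29469}{\frac{1}{-578 - 798}}} = \frac{1}{674632 + \frac{29469}{\frac{1}{-1376}}} = \frac{1}{674632 + \frac{29469}{- \frac{1}{1376}}} = \frac{1}{674632 + 29469 \left(-1376\right)} = \frac{1}{674632 - 40549344} = \frac{1}{-39874712} = - \frac{1}{39874712}$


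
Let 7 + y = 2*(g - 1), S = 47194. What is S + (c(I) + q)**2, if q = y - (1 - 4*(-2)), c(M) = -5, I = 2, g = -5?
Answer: 48283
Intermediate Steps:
y = -19 (y = -7 + 2*(-5 - 1) = -7 + 2*(-6) = -7 - 12 = -19)
q = -28 (q = -19 - (1 - 4*(-2)) = -19 - (1 + 8) = -19 - 1*9 = -19 - 9 = -28)
S + (c(I) + q)**2 = 47194 + (-5 - 28)**2 = 47194 + (-33)**2 = 47194 + 1089 = 48283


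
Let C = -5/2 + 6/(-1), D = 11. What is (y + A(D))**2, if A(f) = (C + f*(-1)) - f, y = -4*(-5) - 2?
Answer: 625/4 ≈ 156.25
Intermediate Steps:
C = -17/2 (C = -5*1/2 + 6*(-1) = -5/2 - 6 = -17/2 ≈ -8.5000)
y = 18 (y = 20 - 2 = 18)
A(f) = -17/2 - 2*f (A(f) = (-17/2 + f*(-1)) - f = (-17/2 - f) - f = -17/2 - 2*f)
(y + A(D))**2 = (18 + (-17/2 - 2*11))**2 = (18 + (-17/2 - 22))**2 = (18 - 61/2)**2 = (-25/2)**2 = 625/4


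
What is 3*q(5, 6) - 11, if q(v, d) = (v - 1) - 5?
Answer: -14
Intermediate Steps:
q(v, d) = -6 + v (q(v, d) = (-1 + v) - 5 = -6 + v)
3*q(5, 6) - 11 = 3*(-6 + 5) - 11 = 3*(-1) - 11 = -3 - 11 = -14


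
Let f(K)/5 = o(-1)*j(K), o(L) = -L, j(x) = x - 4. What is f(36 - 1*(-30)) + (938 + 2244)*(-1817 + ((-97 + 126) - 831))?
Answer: -8333348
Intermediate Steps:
j(x) = -4 + x
f(K) = -20 + 5*K (f(K) = 5*((-1*(-1))*(-4 + K)) = 5*(1*(-4 + K)) = 5*(-4 + K) = -20 + 5*K)
f(36 - 1*(-30)) + (938 + 2244)*(-1817 + ((-97 + 126) - 831)) = (-20 + 5*(36 - 1*(-30))) + (938 + 2244)*(-1817 + ((-97 + 126) - 831)) = (-20 + 5*(36 + 30)) + 3182*(-1817 + (29 - 831)) = (-20 + 5*66) + 3182*(-1817 - 802) = (-20 + 330) + 3182*(-2619) = 310 - 8333658 = -8333348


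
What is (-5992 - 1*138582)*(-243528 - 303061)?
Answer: 79022558086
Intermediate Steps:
(-5992 - 1*138582)*(-243528 - 303061) = (-5992 - 138582)*(-546589) = -144574*(-546589) = 79022558086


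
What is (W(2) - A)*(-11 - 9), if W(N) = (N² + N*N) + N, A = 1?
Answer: -180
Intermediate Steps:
W(N) = N + 2*N² (W(N) = (N² + N²) + N = 2*N² + N = N + 2*N²)
(W(2) - A)*(-11 - 9) = (2*(1 + 2*2) - 1*1)*(-11 - 9) = (2*(1 + 4) - 1)*(-20) = (2*5 - 1)*(-20) = (10 - 1)*(-20) = 9*(-20) = -180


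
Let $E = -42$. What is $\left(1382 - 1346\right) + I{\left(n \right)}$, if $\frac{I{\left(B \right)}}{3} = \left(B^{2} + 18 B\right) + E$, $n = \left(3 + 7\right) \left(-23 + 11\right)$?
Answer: $36630$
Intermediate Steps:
$n = -120$ ($n = 10 \left(-12\right) = -120$)
$I{\left(B \right)} = -126 + 3 B^{2} + 54 B$ ($I{\left(B \right)} = 3 \left(\left(B^{2} + 18 B\right) - 42\right) = 3 \left(-42 + B^{2} + 18 B\right) = -126 + 3 B^{2} + 54 B$)
$\left(1382 - 1346\right) + I{\left(n \right)} = \left(1382 - 1346\right) + \left(-126 + 3 \left(-120\right)^{2} + 54 \left(-120\right)\right) = 36 - -36594 = 36 + 36594 = 36630$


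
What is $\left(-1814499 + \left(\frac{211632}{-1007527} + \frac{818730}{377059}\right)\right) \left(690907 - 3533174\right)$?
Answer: $\frac{1959237755241656046130995}{379897123093} \approx 5.1573 \cdot 10^{12}$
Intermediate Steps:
$\left(-1814499 + \left(\frac{211632}{-1007527} + \frac{818730}{377059}\right)\right) \left(690907 - 3533174\right) = \left(-1814499 + \left(211632 \left(- \frac{1}{1007527}\right) + 818730 \cdot \frac{1}{377059}\right)\right) \left(-2842267\right) = \left(-1814499 + \left(- \frac{211632}{1007527} + \frac{818730}{377059}\right)\right) \left(-2842267\right) = \left(-1814499 + \frac{745094830422}{379897123093}\right) \left(-2842267\right) = \left(- \frac{689322204860294985}{379897123093}\right) \left(-2842267\right) = \frac{1959237755241656046130995}{379897123093}$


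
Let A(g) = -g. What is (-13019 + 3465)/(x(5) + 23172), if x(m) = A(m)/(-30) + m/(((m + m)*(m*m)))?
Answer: -358275/868957 ≈ -0.41230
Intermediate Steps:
x(m) = 1/(2*m²) + m/30 (x(m) = -m/(-30) + m/(((m + m)*(m*m))) = -m*(-1/30) + m/(((2*m)*m²)) = m/30 + m/((2*m³)) = m/30 + m*(1/(2*m³)) = m/30 + 1/(2*m²) = 1/(2*m²) + m/30)
(-13019 + 3465)/(x(5) + 23172) = (-13019 + 3465)/((1/30)*(15 + 5³)/5² + 23172) = -9554/((1/30)*(1/25)*(15 + 125) + 23172) = -9554/((1/30)*(1/25)*140 + 23172) = -9554/(14/75 + 23172) = -9554/1737914/75 = -9554*75/1737914 = -358275/868957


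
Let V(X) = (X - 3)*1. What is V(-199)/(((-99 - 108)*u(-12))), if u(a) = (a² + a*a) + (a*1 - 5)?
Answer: 202/56097 ≈ 0.0036009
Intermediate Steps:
V(X) = -3 + X (V(X) = (-3 + X)*1 = -3 + X)
u(a) = -5 + a + 2*a² (u(a) = (a² + a²) + (a - 5) = 2*a² + (-5 + a) = -5 + a + 2*a²)
V(-199)/(((-99 - 108)*u(-12))) = (-3 - 199)/(((-99 - 108)*(-5 - 12 + 2*(-12)²))) = -202*(-1/(207*(-5 - 12 + 2*144))) = -202*(-1/(207*(-5 - 12 + 288))) = -202/((-207*271)) = -202/(-56097) = -202*(-1/56097) = 202/56097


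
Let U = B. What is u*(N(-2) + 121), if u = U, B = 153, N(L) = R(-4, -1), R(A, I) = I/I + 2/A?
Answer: 37179/2 ≈ 18590.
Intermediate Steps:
R(A, I) = 1 + 2/A
N(L) = ½ (N(L) = (2 - 4)/(-4) = -¼*(-2) = ½)
U = 153
u = 153
u*(N(-2) + 121) = 153*(½ + 121) = 153*(243/2) = 37179/2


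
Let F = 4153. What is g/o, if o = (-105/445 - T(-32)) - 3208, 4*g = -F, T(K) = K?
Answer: 369617/1130740 ≈ 0.32688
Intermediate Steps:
g = -4153/4 (g = (-1*4153)/4 = (¼)*(-4153) = -4153/4 ≈ -1038.3)
o = -282685/89 (o = (-105/445 - 1*(-32)) - 3208 = (-105*1/445 + 32) - 3208 = (-21/89 + 32) - 3208 = 2827/89 - 3208 = -282685/89 ≈ -3176.2)
g/o = -4153/(4*(-282685/89)) = -4153/4*(-89/282685) = 369617/1130740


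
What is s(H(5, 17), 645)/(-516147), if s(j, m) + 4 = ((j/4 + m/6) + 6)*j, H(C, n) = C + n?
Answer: -2614/516147 ≈ -0.0050645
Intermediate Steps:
s(j, m) = -4 + j*(6 + j/4 + m/6) (s(j, m) = -4 + ((j/4 + m/6) + 6)*j = -4 + (6 + j/4 + m/6)*j = -4 + j*(6 + j/4 + m/6))
s(H(5, 17), 645)/(-516147) = (-4 + 6*(5 + 17) + (5 + 17)²/4 + (⅙)*(5 + 17)*645)/(-516147) = (-4 + 6*22 + (¼)*22² + (⅙)*22*645)*(-1/516147) = (-4 + 132 + (¼)*484 + 2365)*(-1/516147) = (-4 + 132 + 121 + 2365)*(-1/516147) = 2614*(-1/516147) = -2614/516147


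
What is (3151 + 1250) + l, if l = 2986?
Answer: 7387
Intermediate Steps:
(3151 + 1250) + l = (3151 + 1250) + 2986 = 4401 + 2986 = 7387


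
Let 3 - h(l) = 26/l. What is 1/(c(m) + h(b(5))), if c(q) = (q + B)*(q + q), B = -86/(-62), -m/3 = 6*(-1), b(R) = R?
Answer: 155/107839 ≈ 0.0014373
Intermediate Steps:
m = 18 (m = -18*(-1) = -3*(-6) = 18)
B = 43/31 (B = -86*(-1/62) = 43/31 ≈ 1.3871)
h(l) = 3 - 26/l
c(q) = 2*q*(43/31 + q) (c(q) = (q + 43/31)*(q + q) = (43/31 + q)*(2*q) = 2*q*(43/31 + q))
1/(c(m) + h(b(5))) = 1/((2/31)*18*(43 + 31*18) + (3 - 26/5)) = 1/((2/31)*18*(43 + 558) + (3 - 26*⅕)) = 1/((2/31)*18*601 + (3 - 26/5)) = 1/(21636/31 - 11/5) = 1/(107839/155) = 155/107839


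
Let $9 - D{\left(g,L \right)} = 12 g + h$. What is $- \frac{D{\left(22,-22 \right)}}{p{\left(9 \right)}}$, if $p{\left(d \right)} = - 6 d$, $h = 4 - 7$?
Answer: $- \frac{14}{3} \approx -4.6667$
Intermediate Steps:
$h = -3$ ($h = 4 - 7 = -3$)
$D{\left(g,L \right)} = 12 - 12 g$ ($D{\left(g,L \right)} = 9 - \left(12 g - 3\right) = 9 - \left(-3 + 12 g\right) = 12 - 12 g$)
$- \frac{D{\left(22,-22 \right)}}{p{\left(9 \right)}} = - \frac{12 - 264}{\left(-6\right) 9} = - \frac{12 - 264}{-54} = - \frac{\left(-252\right) \left(-1\right)}{54} = \left(-1\right) \frac{14}{3} = - \frac{14}{3}$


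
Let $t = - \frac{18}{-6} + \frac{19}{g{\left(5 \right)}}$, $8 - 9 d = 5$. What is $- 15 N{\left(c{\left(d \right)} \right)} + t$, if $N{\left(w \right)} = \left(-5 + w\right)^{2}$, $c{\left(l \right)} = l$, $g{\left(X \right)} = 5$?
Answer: $- \frac{4798}{15} \approx -319.87$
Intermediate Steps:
$d = \frac{1}{3}$ ($d = \frac{8}{9} - \frac{5}{9} = \frac{1}{3} \approx 0.33333$)
$t = \frac{34}{5}$ ($t = - \frac{18}{-6} + \frac{19}{5} = \left(-18\right) \left(- \frac{1}{6}\right) + 19 \cdot \frac{1}{5} = 3 + \frac{19}{5} = \frac{34}{5} \approx 6.8$)
$- 15 N{\left(c{\left(d \right)} \right)} + t = - 15 \left(-5 + \frac{1}{3}\right)^{2} + \frac{34}{5} = - 15 \left(- \frac{14}{3}\right)^{2} + \frac{34}{5} = \left(-15\right) \frac{196}{9} + \frac{34}{5} = - \frac{980}{3} + \frac{34}{5} = - \frac{4798}{15}$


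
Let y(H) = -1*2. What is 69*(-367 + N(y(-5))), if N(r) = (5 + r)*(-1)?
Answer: -25530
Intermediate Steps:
y(H) = -2
N(r) = -5 - r
69*(-367 + N(y(-5))) = 69*(-367 + (-5 - 1*(-2))) = 69*(-367 + (-5 + 2)) = 69*(-367 - 3) = 69*(-370) = -25530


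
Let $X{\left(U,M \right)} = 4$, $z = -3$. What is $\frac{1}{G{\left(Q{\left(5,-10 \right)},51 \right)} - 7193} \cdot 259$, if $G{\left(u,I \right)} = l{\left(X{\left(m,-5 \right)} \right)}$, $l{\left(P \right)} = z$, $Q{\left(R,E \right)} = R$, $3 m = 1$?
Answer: $- \frac{37}{1028} \approx -0.035992$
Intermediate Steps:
$m = \frac{1}{3}$ ($m = \frac{1}{3} \cdot 1 = \frac{1}{3} \approx 0.33333$)
$l{\left(P \right)} = -3$
$G{\left(u,I \right)} = -3$
$\frac{1}{G{\left(Q{\left(5,-10 \right)},51 \right)} - 7193} \cdot 259 = \frac{1}{-3 - 7193} \cdot 259 = \frac{1}{-7196} \cdot 259 = \left(- \frac{1}{7196}\right) 259 = - \frac{37}{1028}$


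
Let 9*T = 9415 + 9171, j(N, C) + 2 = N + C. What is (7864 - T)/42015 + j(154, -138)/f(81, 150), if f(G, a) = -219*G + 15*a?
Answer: 17846156/130154067 ≈ 0.13712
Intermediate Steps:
j(N, C) = -2 + C + N (j(N, C) = -2 + (N + C) = -2 + (C + N) = -2 + C + N)
T = 18586/9 (T = (9415 + 9171)/9 = (⅑)*18586 = 18586/9 ≈ 2065.1)
(7864 - T)/42015 + j(154, -138)/f(81, 150) = (7864 - 1*18586/9)/42015 + (-2 - 138 + 154)/(-219*81 + 15*150) = (7864 - 18586/9)*(1/42015) + 14/(-17739 + 2250) = (52190/9)*(1/42015) + 14/(-15489) = 10438/75627 + 14*(-1/15489) = 10438/75627 - 14/15489 = 17846156/130154067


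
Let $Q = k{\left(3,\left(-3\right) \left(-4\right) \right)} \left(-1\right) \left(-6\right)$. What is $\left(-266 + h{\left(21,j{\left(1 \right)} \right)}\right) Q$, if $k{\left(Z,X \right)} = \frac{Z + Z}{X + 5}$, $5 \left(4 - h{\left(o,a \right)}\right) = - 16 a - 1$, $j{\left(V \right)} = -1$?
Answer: $- \frac{9540}{17} \approx -561.18$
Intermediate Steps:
$h{\left(o,a \right)} = \frac{21}{5} + \frac{16 a}{5}$ ($h{\left(o,a \right)} = 4 - \frac{- 16 a - 1}{5} = 4 - \frac{-1 - 16 a}{5} = 4 + \left(\frac{1}{5} + \frac{16 a}{5}\right) = \frac{21}{5} + \frac{16 a}{5}$)
$k{\left(Z,X \right)} = \frac{2 Z}{5 + X}$
$Q = \frac{36}{17}$ ($Q = 2 \cdot 3 \frac{1}{5 - -12} \left(-1\right) \left(-6\right) = 2 \cdot 3 \frac{1}{5 + 12} \left(-1\right) \left(-6\right) = 2 \cdot 3 \cdot \frac{1}{17} \left(-1\right) \left(-6\right) = \frac{6}{17} \left(-1\right) \left(-6\right) = \left(- \frac{6}{17}\right) \left(-6\right) = \frac{36}{17} \approx 2.1176$)
$\left(-266 + h{\left(21,j{\left(1 \right)} \right)}\right) Q = \left(-266 + \left(\frac{21}{5} + \frac{16}{5} \left(-1\right)\right)\right) \frac{36}{17} = \left(-266 + \left(\frac{21}{5} - \frac{16}{5}\right)\right) \frac{36}{17} = \left(-266 + 1\right) \frac{36}{17} = \left(-265\right) \frac{36}{17} = - \frac{9540}{17}$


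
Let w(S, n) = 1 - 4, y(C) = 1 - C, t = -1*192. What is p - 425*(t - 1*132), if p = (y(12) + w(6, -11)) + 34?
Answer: 137720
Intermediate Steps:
t = -192
w(S, n) = -3
p = 20 (p = ((1 - 1*12) - 3) + 34 = ((1 - 12) - 3) + 34 = (-11 - 3) + 34 = -14 + 34 = 20)
p - 425*(t - 1*132) = 20 - 425*(-192 - 1*132) = 20 - 425*(-192 - 132) = 20 - 425*(-324) = 20 + 137700 = 137720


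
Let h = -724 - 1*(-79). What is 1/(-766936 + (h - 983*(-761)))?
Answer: -1/19518 ≈ -5.1235e-5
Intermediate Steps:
h = -645 (h = -724 + 79 = -645)
1/(-766936 + (h - 983*(-761))) = 1/(-766936 + (-645 - 983*(-761))) = 1/(-766936 + (-645 + 748063)) = 1/(-766936 + 747418) = 1/(-19518) = -1/19518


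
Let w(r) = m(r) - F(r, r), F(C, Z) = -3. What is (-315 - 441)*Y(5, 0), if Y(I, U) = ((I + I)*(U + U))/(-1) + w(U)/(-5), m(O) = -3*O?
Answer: 2268/5 ≈ 453.60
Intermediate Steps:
w(r) = 3 - 3*r (w(r) = -3*r - 1*(-3) = -3*r + 3 = 3 - 3*r)
Y(I, U) = -⅗ + 3*U/5 - 4*I*U (Y(I, U) = ((I + I)*(U + U))/(-1) + (3 - 3*U)/(-5) = ((2*I)*(2*U))*(-1) + (3 - 3*U)*(-⅕) = (4*I*U)*(-1) + (-⅗ + 3*U/5) = -4*I*U + (-⅗ + 3*U/5) = -⅗ + 3*U/5 - 4*I*U)
(-315 - 441)*Y(5, 0) = (-315 - 441)*(-⅗ + (⅗)*0 - 4*5*0) = -756*(-⅗ + 0 + 0) = -756*(-⅗) = 2268/5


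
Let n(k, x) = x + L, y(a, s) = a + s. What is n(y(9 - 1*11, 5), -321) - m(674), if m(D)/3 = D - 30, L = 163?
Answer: -2090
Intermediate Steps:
n(k, x) = 163 + x (n(k, x) = x + 163 = 163 + x)
m(D) = -90 + 3*D (m(D) = 3*(D - 30) = 3*(-30 + D) = -90 + 3*D)
n(y(9 - 1*11, 5), -321) - m(674) = (163 - 321) - (-90 + 3*674) = -158 - (-90 + 2022) = -158 - 1*1932 = -158 - 1932 = -2090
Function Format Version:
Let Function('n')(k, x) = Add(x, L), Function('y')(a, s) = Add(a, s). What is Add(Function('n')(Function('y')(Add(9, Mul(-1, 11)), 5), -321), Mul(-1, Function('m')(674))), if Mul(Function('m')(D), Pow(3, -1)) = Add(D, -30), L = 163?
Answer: -2090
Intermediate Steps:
Function('n')(k, x) = Add(163, x) (Function('n')(k, x) = Add(x, 163) = Add(163, x))
Function('m')(D) = Add(-90, Mul(3, D)) (Function('m')(D) = Mul(3, Add(D, -30)) = Mul(3, Add(-30, D)) = Add(-90, Mul(3, D)))
Add(Function('n')(Function('y')(Add(9, Mul(-1, 11)), 5), -321), Mul(-1, Function('m')(674))) = Add(Add(163, -321), Mul(-1, Add(-90, Mul(3, 674)))) = Add(-158, Mul(-1, Add(-90, 2022))) = Add(-158, Mul(-1, 1932)) = Add(-158, -1932) = -2090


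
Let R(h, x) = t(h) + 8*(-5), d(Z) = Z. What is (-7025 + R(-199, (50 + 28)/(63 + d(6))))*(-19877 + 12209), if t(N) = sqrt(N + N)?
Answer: 54174420 - 7668*I*sqrt(398) ≈ 5.4174e+7 - 1.5298e+5*I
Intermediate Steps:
t(N) = sqrt(2)*sqrt(N) (t(N) = sqrt(2*N) = sqrt(2)*sqrt(N))
R(h, x) = -40 + sqrt(2)*sqrt(h) (R(h, x) = sqrt(2)*sqrt(h) + 8*(-5) = sqrt(2)*sqrt(h) - 40 = -40 + sqrt(2)*sqrt(h))
(-7025 + R(-199, (50 + 28)/(63 + d(6))))*(-19877 + 12209) = (-7025 + (-40 + sqrt(2)*sqrt(-199)))*(-19877 + 12209) = (-7025 + (-40 + sqrt(2)*(I*sqrt(199))))*(-7668) = (-7025 + (-40 + I*sqrt(398)))*(-7668) = (-7065 + I*sqrt(398))*(-7668) = 54174420 - 7668*I*sqrt(398)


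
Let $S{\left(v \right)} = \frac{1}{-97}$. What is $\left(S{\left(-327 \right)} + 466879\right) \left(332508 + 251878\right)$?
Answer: $\frac{26465241891132}{97} \approx 2.7284 \cdot 10^{11}$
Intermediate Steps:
$S{\left(v \right)} = - \frac{1}{97}$
$\left(S{\left(-327 \right)} + 466879\right) \left(332508 + 251878\right) = \left(- \frac{1}{97} + 466879\right) \left(332508 + 251878\right) = \frac{45287262}{97} \cdot 584386 = \frac{26465241891132}{97}$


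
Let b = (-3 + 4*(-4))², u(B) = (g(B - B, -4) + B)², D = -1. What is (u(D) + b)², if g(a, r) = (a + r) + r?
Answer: 195364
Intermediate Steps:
g(a, r) = a + 2*r
u(B) = (-8 + B)² (u(B) = (((B - B) + 2*(-4)) + B)² = ((0 - 8) + B)² = (-8 + B)²)
b = 361 (b = (-3 - 16)² = (-19)² = 361)
(u(D) + b)² = ((-8 - 1)² + 361)² = ((-9)² + 361)² = (81 + 361)² = 442² = 195364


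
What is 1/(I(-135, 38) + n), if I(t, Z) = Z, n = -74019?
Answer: -1/73981 ≈ -1.3517e-5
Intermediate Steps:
1/(I(-135, 38) + n) = 1/(38 - 74019) = 1/(-73981) = -1/73981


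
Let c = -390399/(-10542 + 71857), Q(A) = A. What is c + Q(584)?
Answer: 35417561/61315 ≈ 577.63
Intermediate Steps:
c = -390399/61315 ≈ -6.3671
c + Q(584) = -390399/61315 + 584 = 35417561/61315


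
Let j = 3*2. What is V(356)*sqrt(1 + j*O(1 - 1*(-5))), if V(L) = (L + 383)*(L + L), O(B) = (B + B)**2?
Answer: 526168*sqrt(865) ≈ 1.5475e+7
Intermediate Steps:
O(B) = 4*B**2 (O(B) = (2*B)**2 = 4*B**2)
j = 6
V(L) = 2*L*(383 + L) (V(L) = (383 + L)*(2*L) = 2*L*(383 + L))
V(356)*sqrt(1 + j*O(1 - 1*(-5))) = (2*356*(383 + 356))*sqrt(1 + 6*(4*(1 - 1*(-5))**2)) = (2*356*739)*sqrt(1 + 6*(4*(1 + 5)**2)) = 526168*sqrt(1 + 6*(4*6**2)) = 526168*sqrt(1 + 6*(4*36)) = 526168*sqrt(1 + 6*144) = 526168*sqrt(1 + 864) = 526168*sqrt(865)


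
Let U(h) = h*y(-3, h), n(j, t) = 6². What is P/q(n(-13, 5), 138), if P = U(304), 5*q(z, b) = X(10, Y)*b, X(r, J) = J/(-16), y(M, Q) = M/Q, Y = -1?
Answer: -40/23 ≈ -1.7391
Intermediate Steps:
X(r, J) = -J/16 (X(r, J) = J*(-1/16) = -J/16)
n(j, t) = 36
q(z, b) = b/80 (q(z, b) = ((-1/16*(-1))*b)/5 = (b/16)/5 = b/80)
U(h) = -3 (U(h) = h*(-3/h) = -3)
P = -3
P/q(n(-13, 5), 138) = -3/((1/80)*138) = -3/69/40 = -3*40/69 = -40/23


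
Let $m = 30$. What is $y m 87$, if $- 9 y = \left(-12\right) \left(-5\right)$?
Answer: $-17400$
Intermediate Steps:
$y = - \frac{20}{3}$ ($y = - \frac{\left(-12\right) \left(-5\right)}{9} = \left(- \frac{1}{9}\right) 60 = - \frac{20}{3} \approx -6.6667$)
$y m 87 = \left(- \frac{20}{3}\right) 30 \cdot 87 = \left(-200\right) 87 = -17400$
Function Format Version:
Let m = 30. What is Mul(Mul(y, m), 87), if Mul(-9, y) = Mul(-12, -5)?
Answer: -17400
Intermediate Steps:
y = Rational(-20, 3) (y = Mul(Rational(-1, 9), Mul(-12, -5)) = Mul(Rational(-1, 9), 60) = Rational(-20, 3) ≈ -6.6667)
Mul(Mul(y, m), 87) = Mul(Mul(Rational(-20, 3), 30), 87) = Mul(-200, 87) = -17400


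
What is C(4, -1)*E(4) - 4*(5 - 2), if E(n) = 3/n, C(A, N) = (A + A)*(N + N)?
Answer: -24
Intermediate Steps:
C(A, N) = 4*A*N (C(A, N) = (2*A)*(2*N) = 4*A*N)
C(4, -1)*E(4) - 4*(5 - 2) = (4*4*(-1))*(3/4) - 4*(5 - 2) = -48/4 - 4*3 = -16*¾ - 12 = -12 - 12 = -24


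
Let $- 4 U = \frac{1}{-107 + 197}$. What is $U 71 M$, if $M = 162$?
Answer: $- \frac{639}{20} \approx -31.95$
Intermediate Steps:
$U = - \frac{1}{360}$ ($U = - \frac{1}{4 \left(-107 + 197\right)} = - \frac{1}{4 \cdot 90} = \left(- \frac{1}{4}\right) \frac{1}{90} = - \frac{1}{360} \approx -0.0027778$)
$U 71 M = \left(- \frac{1}{360}\right) 71 \cdot 162 = \left(- \frac{71}{360}\right) 162 = - \frac{639}{20}$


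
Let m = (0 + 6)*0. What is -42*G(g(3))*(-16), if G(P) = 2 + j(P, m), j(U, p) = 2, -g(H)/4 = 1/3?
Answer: 2688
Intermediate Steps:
m = 0 (m = 6*0 = 0)
g(H) = -4/3
G(P) = 4 (G(P) = 2 + 2 = 4)
-42*G(g(3))*(-16) = -42*4*(-16) = -168*(-16) = 2688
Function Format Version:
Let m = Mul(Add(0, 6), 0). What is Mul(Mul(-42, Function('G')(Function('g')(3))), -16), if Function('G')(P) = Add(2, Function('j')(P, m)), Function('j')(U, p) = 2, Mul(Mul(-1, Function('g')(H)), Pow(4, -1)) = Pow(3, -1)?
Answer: 2688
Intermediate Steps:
m = 0 (m = Mul(6, 0) = 0)
Function('g')(H) = Rational(-4, 3) (Function('g')(H) = Mul(-4, Pow(3, -1)) = Mul(-4, Rational(1, 3)) = Rational(-4, 3))
Function('G')(P) = 4 (Function('G')(P) = Add(2, 2) = 4)
Mul(Mul(-42, Function('G')(Function('g')(3))), -16) = Mul(Mul(-42, 4), -16) = Mul(-168, -16) = 2688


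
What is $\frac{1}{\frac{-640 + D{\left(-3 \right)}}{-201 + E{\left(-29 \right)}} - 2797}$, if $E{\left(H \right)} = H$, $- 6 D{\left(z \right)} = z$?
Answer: $- \frac{460}{1285341} \approx -0.00035788$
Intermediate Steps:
$D{\left(z \right)} = - \frac{z}{6}$
$\frac{1}{\frac{-640 + D{\left(-3 \right)}}{-201 + E{\left(-29 \right)}} - 2797} = \frac{1}{\frac{-640 - - \frac{1}{2}}{-201 - 29} - 2797} = \frac{1}{\frac{-640 + \frac{1}{2}}{-230} - 2797} = \frac{1}{\left(- \frac{1279}{2}\right) \left(- \frac{1}{230}\right) - 2797} = \frac{1}{\frac{1279}{460} - 2797} = \frac{1}{- \frac{1285341}{460}} = - \frac{460}{1285341}$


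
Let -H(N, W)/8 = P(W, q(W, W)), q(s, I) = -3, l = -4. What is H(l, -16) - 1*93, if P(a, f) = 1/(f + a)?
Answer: -1759/19 ≈ -92.579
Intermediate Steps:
P(a, f) = 1/(a + f)
H(N, W) = -8/(-3 + W) (H(N, W) = -8/(W - 3) = -8/(-3 + W))
H(l, -16) - 1*93 = -8/(-3 - 16) - 1*93 = -8/(-19) - 93 = -8*(-1/19) - 93 = 8/19 - 93 = -1759/19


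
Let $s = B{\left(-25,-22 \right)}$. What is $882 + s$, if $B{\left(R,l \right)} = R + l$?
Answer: $835$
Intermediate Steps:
$s = -47$ ($s = -25 - 22 = -47$)
$882 + s = 882 - 47 = 835$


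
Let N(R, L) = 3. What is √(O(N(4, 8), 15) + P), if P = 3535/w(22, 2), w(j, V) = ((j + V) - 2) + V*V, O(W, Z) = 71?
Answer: √139906/26 ≈ 14.386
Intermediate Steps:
w(j, V) = -2 + V + j + V² (w(j, V) = ((V + j) - 2) + V² = (-2 + V + j) + V² = -2 + V + j + V²)
P = 3535/26 (P = 3535/(-2 + 2 + 22 + 2²) = 3535/(-2 + 2 + 22 + 4) = 3535/26 ≈ 135.96)
√(O(N(4, 8), 15) + P) = √(71 + 3535/26) = √(5381/26) = √139906/26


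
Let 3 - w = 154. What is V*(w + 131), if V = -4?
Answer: 80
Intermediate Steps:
w = -151 (w = 3 - 1*154 = 3 - 154 = -151)
V*(w + 131) = -4*(-151 + 131) = -4*(-20) = 80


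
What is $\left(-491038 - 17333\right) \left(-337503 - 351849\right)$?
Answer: $350446565592$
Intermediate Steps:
$\left(-491038 - 17333\right) \left(-337503 - 351849\right) = \left(-508371\right) \left(-689352\right) = 350446565592$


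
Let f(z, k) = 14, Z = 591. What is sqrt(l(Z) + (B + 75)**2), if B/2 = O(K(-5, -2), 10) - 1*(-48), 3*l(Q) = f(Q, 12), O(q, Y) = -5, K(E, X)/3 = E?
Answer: sqrt(233331)/3 ≈ 161.01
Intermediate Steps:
K(E, X) = 3*E
l(Q) = 14/3 (l(Q) = (1/3)*14 = 14/3)
B = 86 (B = 2*(-5 - 1*(-48)) = 2*(-5 + 48) = 2*43 = 86)
sqrt(l(Z) + (B + 75)**2) = sqrt(14/3 + (86 + 75)**2) = sqrt(14/3 + 161**2) = sqrt(14/3 + 25921) = sqrt(77777/3) = sqrt(233331)/3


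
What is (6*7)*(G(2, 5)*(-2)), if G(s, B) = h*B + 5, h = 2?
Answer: -1260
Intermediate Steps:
G(s, B) = 5 + 2*B (G(s, B) = 2*B + 5 = 5 + 2*B)
(6*7)*(G(2, 5)*(-2)) = (6*7)*((5 + 2*5)*(-2)) = 42*((5 + 10)*(-2)) = 42*(15*(-2)) = 42*(-30) = -1260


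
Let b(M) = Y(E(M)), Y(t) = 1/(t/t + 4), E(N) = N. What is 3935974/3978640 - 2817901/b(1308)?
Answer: -28028532118613/1989320 ≈ -1.4090e+7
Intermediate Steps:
Y(t) = ⅕ (Y(t) = 1/(1 + 4) = 1/5 = ⅕)
b(M) = ⅕
3935974/3978640 - 2817901/b(1308) = 3935974/3978640 - 2817901/⅕ = 3935974*(1/3978640) - 2817901*5 = 1967987/1989320 - 14089505 = -28028532118613/1989320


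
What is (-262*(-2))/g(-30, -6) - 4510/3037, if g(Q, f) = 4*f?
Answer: -424907/18222 ≈ -23.318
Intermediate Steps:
(-262*(-2))/g(-30, -6) - 4510/3037 = (-262*(-2))/((4*(-6))) - 4510/3037 = 524/(-24) - 4510*1/3037 = 524*(-1/24) - 4510/3037 = -131/6 - 4510/3037 = -424907/18222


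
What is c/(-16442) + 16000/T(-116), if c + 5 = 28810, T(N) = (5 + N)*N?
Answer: -26955295/52926798 ≈ -0.50929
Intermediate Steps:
T(N) = N*(5 + N)
c = 28805 (c = -5 + 28810 = 28805)
c/(-16442) + 16000/T(-116) = 28805/(-16442) + 16000/((-116*(5 - 116))) = 28805*(-1/16442) + 16000/((-116*(-111))) = -28805/16442 + 16000/12876 = -28805/16442 + 16000*(1/12876) = -28805/16442 + 4000/3219 = -26955295/52926798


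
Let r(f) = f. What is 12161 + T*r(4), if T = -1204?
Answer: 7345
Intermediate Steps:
12161 + T*r(4) = 12161 - 1204*4 = 12161 - 4816 = 7345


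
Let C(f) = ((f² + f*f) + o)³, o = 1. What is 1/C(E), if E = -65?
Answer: 1/603565357851 ≈ 1.6568e-12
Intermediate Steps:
C(f) = (1 + 2*f²)³ (C(f) = ((f² + f*f) + 1)³ = ((f² + f²) + 1)³ = (2*f² + 1)³ = (1 + 2*f²)³)
1/C(E) = 1/((1 + 2*(-65)²)³) = 1/((1 + 2*4225)³) = 1/((1 + 8450)³) = 1/(8451³) = 1/603565357851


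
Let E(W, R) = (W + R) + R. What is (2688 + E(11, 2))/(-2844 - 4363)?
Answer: -2703/7207 ≈ -0.37505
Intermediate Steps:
E(W, R) = W + 2*R (E(W, R) = (R + W) + R = W + 2*R)
(2688 + E(11, 2))/(-2844 - 4363) = (2688 + (11 + 2*2))/(-2844 - 4363) = (2688 + (11 + 4))/(-7207) = (2688 + 15)*(-1/7207) = 2703*(-1/7207) = -2703/7207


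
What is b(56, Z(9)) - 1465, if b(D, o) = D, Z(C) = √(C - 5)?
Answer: -1409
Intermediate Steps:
Z(C) = √(-5 + C)
b(56, Z(9)) - 1465 = 56 - 1465 = -1409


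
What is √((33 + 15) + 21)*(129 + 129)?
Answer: 258*√69 ≈ 2143.1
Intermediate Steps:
√((33 + 15) + 21)*(129 + 129) = √(48 + 21)*258 = √69*258 = 258*√69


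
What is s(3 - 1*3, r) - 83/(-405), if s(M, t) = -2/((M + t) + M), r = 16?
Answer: 259/3240 ≈ 0.079938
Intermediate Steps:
s(M, t) = -2/(t + 2*M)
s(3 - 1*3, r) - 83/(-405) = -2/(16 + 2*(3 - 1*3)) - 83/(-405) = -2/(16 + 2*(3 - 3)) - 83*(-1/405) = -2/(16 + 2*0) + 83/405 = -2/(16 + 0) + 83/405 = -2/16 + 83/405 = -2*1/16 + 83/405 = -⅛ + 83/405 = 259/3240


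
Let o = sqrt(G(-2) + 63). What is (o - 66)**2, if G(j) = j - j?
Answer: 4419 - 396*sqrt(7) ≈ 3371.3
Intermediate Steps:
G(j) = 0
o = 3*sqrt(7) (o = sqrt(0 + 63) = sqrt(63) = 3*sqrt(7) ≈ 7.9373)
(o - 66)**2 = (3*sqrt(7) - 66)**2 = (-66 + 3*sqrt(7))**2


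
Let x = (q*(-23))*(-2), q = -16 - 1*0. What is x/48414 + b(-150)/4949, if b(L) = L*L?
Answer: 542836268/119800443 ≈ 4.5312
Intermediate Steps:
q = -16 (q = -16 + 0 = -16)
x = -736 (x = -16*(-23)*(-2) = 368*(-2) = -736)
b(L) = L**2
x/48414 + b(-150)/4949 = -736/48414 + (-150)**2/4949 = -736*1/48414 + 22500*(1/4949) = -368/24207 + 22500/4949 = 542836268/119800443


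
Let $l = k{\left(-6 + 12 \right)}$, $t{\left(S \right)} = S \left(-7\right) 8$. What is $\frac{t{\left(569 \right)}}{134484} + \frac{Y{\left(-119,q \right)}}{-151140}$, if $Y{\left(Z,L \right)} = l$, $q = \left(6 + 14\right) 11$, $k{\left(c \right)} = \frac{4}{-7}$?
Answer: $- \frac{100330169}{423456495} \approx -0.23693$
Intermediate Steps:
$k{\left(c \right)} = - \frac{4}{7}$ ($k{\left(c \right)} = 4 \left(- \frac{1}{7}\right) = - \frac{4}{7}$)
$q = 220$ ($q = 20 \cdot 11 = 220$)
$t{\left(S \right)} = - 56 S$ ($t{\left(S \right)} = - 7 S 8 = - 56 S$)
$l = - \frac{4}{7} \approx -0.57143$
$Y{\left(Z,L \right)} = - \frac{4}{7}$
$\frac{t{\left(569 \right)}}{134484} + \frac{Y{\left(-119,q \right)}}{-151140} = \frac{\left(-56\right) 569}{134484} - \frac{4}{7 \left(-151140\right)} = \left(-31864\right) \frac{1}{134484} - - \frac{1}{264495} = - \frac{1138}{4803} + \frac{1}{264495} = - \frac{100330169}{423456495}$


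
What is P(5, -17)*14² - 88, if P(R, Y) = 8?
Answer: 1480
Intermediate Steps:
P(5, -17)*14² - 88 = 8*14² - 88 = 8*196 - 88 = 1568 - 88 = 1480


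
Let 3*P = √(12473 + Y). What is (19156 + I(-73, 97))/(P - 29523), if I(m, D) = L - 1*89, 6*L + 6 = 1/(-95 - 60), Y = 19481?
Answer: -120803885127/187059623090 - 17731379*√31954/2431775100170 ≈ -0.64711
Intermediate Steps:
L = -931/930 (L = -1 + 1/(6*(-95 - 60)) = -1 + (⅙)/(-155) = -1 + (⅙)*(-1/155) = -1 - 1/930 = -931/930 ≈ -1.0011)
P = √31954/3 (P = √(12473 + 19481)/3 = √31954/3 ≈ 59.586)
I(m, D) = -83701/930 (I(m, D) = -931/930 - 1*89 = -931/930 - 89 = -83701/930)
(19156 + I(-73, 97))/(P - 29523) = (19156 - 83701/930)/(√31954/3 - 29523) = 17731379/(930*(-29523 + √31954/3))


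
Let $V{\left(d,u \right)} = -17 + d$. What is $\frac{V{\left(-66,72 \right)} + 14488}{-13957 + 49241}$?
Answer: $\frac{14405}{35284} \approx 0.40826$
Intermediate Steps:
$\frac{V{\left(-66,72 \right)} + 14488}{-13957 + 49241} = \frac{\left(-17 - 66\right) + 14488}{-13957 + 49241} = \frac{-83 + 14488}{35284} = 14405 \cdot \frac{1}{35284} = \frac{14405}{35284}$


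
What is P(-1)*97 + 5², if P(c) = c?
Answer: -72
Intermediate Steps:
P(-1)*97 + 5² = -1*97 + 5² = -97 + 25 = -72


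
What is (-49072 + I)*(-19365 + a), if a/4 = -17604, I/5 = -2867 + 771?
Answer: 5346638112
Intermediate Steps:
I = -10480 (I = 5*(-2867 + 771) = 5*(-2096) = -10480)
a = -70416 (a = 4*(-17604) = -70416)
(-49072 + I)*(-19365 + a) = (-49072 - 10480)*(-19365 - 70416) = -59552*(-89781) = 5346638112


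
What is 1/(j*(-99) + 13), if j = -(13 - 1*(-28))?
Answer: 1/4072 ≈ 0.00024558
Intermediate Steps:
j = -41 (j = -(13 + 28) = -1*41 = -41)
1/(j*(-99) + 13) = 1/(-41*(-99) + 13) = 1/(4059 + 13) = 1/4072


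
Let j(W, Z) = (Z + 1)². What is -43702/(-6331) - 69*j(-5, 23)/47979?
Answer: 68339222/11250187 ≈ 6.0745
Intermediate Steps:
j(W, Z) = (1 + Z)²
-43702/(-6331) - 69*j(-5, 23)/47979 = -43702/(-6331) - 69*(1 + 23)²/47979 = -43702*(-1/6331) - 69*24²*(1/47979) = 43702/6331 - 69*576*(1/47979) = 43702/6331 - 39744*1/47979 = 43702/6331 - 1472/1777 = 68339222/11250187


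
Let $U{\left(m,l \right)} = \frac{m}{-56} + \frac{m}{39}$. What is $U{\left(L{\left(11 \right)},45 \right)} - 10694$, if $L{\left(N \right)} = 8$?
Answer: $- \frac{2919445}{273} \approx -10694.0$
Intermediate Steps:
$U{\left(m,l \right)} = \frac{17 m}{2184}$ ($U{\left(m,l \right)} = m \left(- \frac{1}{56}\right) + m \frac{1}{39} = - \frac{m}{56} + \frac{m}{39} = \frac{17 m}{2184}$)
$U{\left(L{\left(11 \right)},45 \right)} - 10694 = \frac{17}{2184} \cdot 8 - 10694 = \frac{17}{273} - 10694 = - \frac{2919445}{273}$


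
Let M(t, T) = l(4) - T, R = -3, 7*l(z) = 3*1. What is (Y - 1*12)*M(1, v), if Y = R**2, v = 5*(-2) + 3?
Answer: -156/7 ≈ -22.286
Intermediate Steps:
l(z) = 3/7 (l(z) = (3*1)/7 = (1/7)*3 = 3/7)
v = -7 (v = -10 + 3 = -7)
M(t, T) = 3/7 - T
Y = 9 (Y = (-3)**2 = 9)
(Y - 1*12)*M(1, v) = (9 - 1*12)*(3/7 - 1*(-7)) = (9 - 12)*(3/7 + 7) = -3*52/7 = -156/7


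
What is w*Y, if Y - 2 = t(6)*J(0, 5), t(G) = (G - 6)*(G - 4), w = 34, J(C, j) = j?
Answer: 68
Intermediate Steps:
t(G) = (-6 + G)*(-4 + G)
Y = 2 (Y = 2 + (24 + 6² - 10*6)*5 = 2 + (24 + 36 - 60)*5 = 2 + 0*5 = 2 + 0 = 2)
w*Y = 34*2 = 68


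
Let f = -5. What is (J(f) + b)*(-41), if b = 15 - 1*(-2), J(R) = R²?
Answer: -1722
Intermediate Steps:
b = 17 (b = 15 + 2 = 17)
(J(f) + b)*(-41) = ((-5)² + 17)*(-41) = (25 + 17)*(-41) = 42*(-41) = -1722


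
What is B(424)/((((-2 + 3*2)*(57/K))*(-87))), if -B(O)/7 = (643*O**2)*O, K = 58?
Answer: 171544416512/171 ≈ 1.0032e+9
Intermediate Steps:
B(O) = -4501*O**3 (B(O) = -7*643*O**2*O = -4501*O**3)
B(424)/((((-2 + 3*2)*(57/K))*(-87))) = (-4501*424**3)/((((-2 + 3*2)*(57/58))*(-87))) = (-4501*76225024)/((((-2 + 6)*(57*(1/58)))*(-87))) = -343088833024/((4*(57/58))*(-87)) = -343088833024/((114/29)*(-87)) = -343088833024/(-342) = -343088833024*(-1/342) = 171544416512/171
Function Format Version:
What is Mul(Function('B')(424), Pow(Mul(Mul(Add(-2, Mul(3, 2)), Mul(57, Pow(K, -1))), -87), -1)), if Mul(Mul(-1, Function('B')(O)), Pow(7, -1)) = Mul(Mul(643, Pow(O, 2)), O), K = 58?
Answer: Rational(171544416512, 171) ≈ 1.0032e+9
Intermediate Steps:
Function('B')(O) = Mul(-4501, Pow(O, 3)) (Function('B')(O) = Mul(-7, Mul(Mul(643, Pow(O, 2)), O)) = Mul(-7, Mul(643, Pow(O, 3))) = Mul(-4501, Pow(O, 3)))
Mul(Function('B')(424), Pow(Mul(Mul(Add(-2, Mul(3, 2)), Mul(57, Pow(K, -1))), -87), -1)) = Mul(Mul(-4501, Pow(424, 3)), Pow(Mul(Mul(Add(-2, Mul(3, 2)), Mul(57, Pow(58, -1))), -87), -1)) = Mul(Mul(-4501, 76225024), Pow(Mul(Mul(Add(-2, 6), Mul(57, Rational(1, 58))), -87), -1)) = Mul(-343088833024, Pow(Mul(Mul(4, Rational(57, 58)), -87), -1)) = Mul(-343088833024, Pow(Mul(Rational(114, 29), -87), -1)) = Mul(-343088833024, Pow(-342, -1)) = Mul(-343088833024, Rational(-1, 342)) = Rational(171544416512, 171)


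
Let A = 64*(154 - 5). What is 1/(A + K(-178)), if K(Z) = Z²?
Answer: 1/41220 ≈ 2.4260e-5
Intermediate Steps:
A = 9536 (A = 64*149 = 9536)
1/(A + K(-178)) = 1/(9536 + (-178)²) = 1/(9536 + 31684) = 1/41220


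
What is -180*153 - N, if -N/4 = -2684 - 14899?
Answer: -97872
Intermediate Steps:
N = 70332 (N = -4*(-2684 - 14899) = -4*(-17583) = 70332)
-180*153 - N = -180*153 - 1*70332 = -27540 - 70332 = -97872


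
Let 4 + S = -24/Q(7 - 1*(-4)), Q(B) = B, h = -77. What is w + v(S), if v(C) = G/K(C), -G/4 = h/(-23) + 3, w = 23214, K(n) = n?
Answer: 9078280/391 ≈ 23218.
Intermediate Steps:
G = -584/23 (G = -4*(-77/(-23) + 3) = -4*(-77*(-1/23) + 3) = -4*(77/23 + 3) = -4*146/23 = -584/23 ≈ -25.391)
S = -68/11 (S = -4 - 24/(7 - 1*(-4)) = -4 - 24/(7 + 4) = -4 - 24/11 = -68/11 ≈ -6.1818)
v(C) = -584/(23*C)
w + v(S) = 23214 - 584/(23*(-68/11)) = 23214 - 584/23*(-11/68) = 23214 + 1606/391 = 9078280/391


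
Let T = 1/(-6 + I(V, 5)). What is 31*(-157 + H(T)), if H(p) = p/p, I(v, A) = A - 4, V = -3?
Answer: -4836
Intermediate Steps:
I(v, A) = -4 + A
T = -⅕ (T = 1/(-6 + (-4 + 5)) = 1/(-6 + 1) = 1/(-5) = -⅕ ≈ -0.20000)
H(p) = 1
31*(-157 + H(T)) = 31*(-157 + 1) = 31*(-156) = -4836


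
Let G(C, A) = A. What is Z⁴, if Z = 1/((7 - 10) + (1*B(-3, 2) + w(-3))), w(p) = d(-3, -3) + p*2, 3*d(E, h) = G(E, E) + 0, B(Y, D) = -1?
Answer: 1/14641 ≈ 6.8301e-5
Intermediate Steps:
d(E, h) = E/3 (d(E, h) = (E + 0)/3 = E/3)
w(p) = -1 + 2*p (w(p) = (⅓)*(-3) + p*2 = -1 + 2*p)
Z = -1/11 (Z = 1/((7 - 10) + (1*(-1) + (-1 + 2*(-3)))) = 1/(-3 + (-1 + (-1 - 6))) = 1/(-3 + (-1 - 7)) = 1/(-3 - 8) = 1/(-11) = -1/11 ≈ -0.090909)
Z⁴ = (-1/11)⁴ = 1/14641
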